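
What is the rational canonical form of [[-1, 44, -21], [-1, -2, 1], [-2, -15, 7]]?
R = [[0, 0, -12], [1, 0, 2], [0, 1, 4]]

The invariant factors of A (the non-unit diagonal entries of the Smith normal form of xI - A over ℚ[x]) are (x - 2)(x^2 - 2x - 6), each dividing the next. The characteristic polynomial is their product, (x - 2)(x^2 - 2x - 6).

The rational canonical form is the block-diagonal matrix of companion matrices C(f_i):
R = [[0, 0, -12], [1, 0, 2], [0, 1, 4]].

Note the characteristic polynomial does not split into linear factors over ℚ, so A has no Jordan form over ℚ; the rational canonical form exists over any field.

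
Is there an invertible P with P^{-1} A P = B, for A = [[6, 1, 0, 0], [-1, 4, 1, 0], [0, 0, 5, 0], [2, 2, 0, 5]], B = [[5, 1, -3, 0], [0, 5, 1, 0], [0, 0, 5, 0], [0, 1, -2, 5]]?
Yes.

Two matrices over a field are similar if and only if they have the same invariant factors.

Both A and B have characteristic polynomial (x - 5)^4 and minimal polynomial (x - 5)^3. Computing further, both have invariant factors x - 5, (x - 5)^3. Hence A and B are similar.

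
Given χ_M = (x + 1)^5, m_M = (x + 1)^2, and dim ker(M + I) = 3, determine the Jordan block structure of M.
Jordan blocks: (-1, 2), (-1, 2), (-1, 1)

λ = -1: algebraic multiplicity 5 (exponent in χ_M), largest block size 2 (exponent in m_M), 3 blocks (geometric multiplicity). These force block sizes [2, 2, 1].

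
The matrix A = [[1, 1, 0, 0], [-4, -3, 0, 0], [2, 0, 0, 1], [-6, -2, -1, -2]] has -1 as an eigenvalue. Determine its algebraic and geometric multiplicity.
algebraic multiplicity 4, geometric multiplicity 2

The characteristic polynomial is (x + 1)^4, so the factor x + 1 appears with exponent 4: the algebraic multiplicity is 4.

rank(A + I) = 2, so the eigenspace has dimension 4 - 2 = 2: the geometric multiplicity is 2.

Since 2 < 4, A is not diagonalizable.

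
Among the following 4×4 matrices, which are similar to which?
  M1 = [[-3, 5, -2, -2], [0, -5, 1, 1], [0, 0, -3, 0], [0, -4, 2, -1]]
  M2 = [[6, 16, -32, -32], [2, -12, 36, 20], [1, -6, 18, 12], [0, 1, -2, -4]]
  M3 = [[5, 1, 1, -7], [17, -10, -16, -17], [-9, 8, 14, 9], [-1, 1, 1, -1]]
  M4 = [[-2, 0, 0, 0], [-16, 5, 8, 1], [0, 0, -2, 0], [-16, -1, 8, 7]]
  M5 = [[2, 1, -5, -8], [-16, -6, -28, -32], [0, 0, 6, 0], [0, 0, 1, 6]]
3 classes: {M1}, {M2, M3, M5}, {M4}

Characteristic polynomials: χ_{M1} = (x + 3)^4, χ_{M2} = (x - 6)^2(x + 2)^2, χ_{M3} = (x - 6)^2(x + 2)^2, χ_{M4} = (x - 6)^2(x + 2)^2, χ_{M5} = (x - 6)^2(x + 2)^2.

{M1}: invariant factors x + 3, (x + 3)^3.

{M2, M3, M5}: invariant factors (x - 6)^2(x + 2)^2.

{M4}: invariant factors x + 2, (x - 6)^2(x + 2).

Matrices are similar if and only if their invariant-factor lists agree; the partition into similarity classes is {M1}, {M2, M3, M5}, {M4}.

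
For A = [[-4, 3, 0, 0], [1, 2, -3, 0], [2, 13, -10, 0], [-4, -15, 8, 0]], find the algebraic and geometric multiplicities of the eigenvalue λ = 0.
algebraic multiplicity 1, geometric multiplicity 1

The characteristic polynomial is x(x + 4)^3, so the factor x appears with exponent 1: the algebraic multiplicity is 1.

rank(A) = 3, so the eigenspace has dimension 4 - 3 = 1: the geometric multiplicity is 1.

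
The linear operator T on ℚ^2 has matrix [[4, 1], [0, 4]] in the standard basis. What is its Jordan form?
The characteristic polynomial is det(xI - A) = (x - 4)^2, so the eigenvalues are 4 (algebraic multiplicity 2).

For λ = 4: rank(A - 4I) = 1, rank((A - 4I)^2) = 0. The eigenspace has dimension 2 - 1 = 1, so there is 1 Jordan block; the rank sequence gives block sizes [2].

Assembling the blocks gives the Jordan form J above.

J = [[4, 1], [0, 4]]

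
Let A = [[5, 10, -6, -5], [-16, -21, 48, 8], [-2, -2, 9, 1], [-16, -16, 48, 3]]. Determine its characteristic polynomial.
χ_A(x) = (x - 3)^2(x + 5)^2

xI - A = [[x - 5, -10, 6, 5], [16, x + 21, -48, -8], [2, 2, x - 9, -1], [16, 16, -48, x - 3]].

Expanding det(xI - A) along the first row:
det(xI - A) = + (x - 5)·det([[x + 21, -48, -8], [2, x - 9, -1], [16, -48, x - 3]]) - (-10)·det([[16, -48, -8], [2, x - 9, -1], [16, -48, x - 3]]) + (6)·det([[16, x + 21, -8], [2, 2, -1], [16, 16, x - 3]]) - (5)·det([[16, x + 21, -48], [2, 2, x - 9], [16, 16, -48]]).

Evaluating gives χ_A(x) = x^4 + 4x^3 - 26x^2 - 60x + 225 = (x - 3)^2(x + 5)^2.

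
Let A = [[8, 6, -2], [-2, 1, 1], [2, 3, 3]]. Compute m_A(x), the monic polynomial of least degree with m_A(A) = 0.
The characteristic polynomial factors as (x - 4)^3. The minimal polynomial is ∏(x - λ)^{k_λ} where k_λ is the size of the largest Jordan block at λ.

For λ = 4: rank(A - 4I) = 1, and the largest Jordan block has size 2 (the smallest k with rank((A - 4I)^k) = rank((A - 4I)^(k+1))).

So m_A(x) = (x - 4)^2.

m_A(x) = (x - 4)^2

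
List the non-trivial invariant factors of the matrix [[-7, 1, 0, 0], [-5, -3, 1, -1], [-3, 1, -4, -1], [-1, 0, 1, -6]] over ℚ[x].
The Jordan structure of A has elementary divisors (x + 5)^3, (x + 5). Arranging the block sizes at each eigenvalue in decreasing order and taking row products gives the invariant factors.

Invariant factors (smallest first, each dividing the next): x + 5, (x + 5)^3.

Check: the last factor (x + 5)^3 is the minimal polynomial, and the product (x + 5)^4 is the characteristic polynomial.

x + 5, (x + 5)^3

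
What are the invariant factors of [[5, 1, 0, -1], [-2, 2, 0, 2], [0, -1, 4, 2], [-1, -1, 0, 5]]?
(x - 4)^2, (x - 4)^2

The Jordan structure of A has elementary divisors (x - 4)^2, (x - 4)^2. Arranging the block sizes at each eigenvalue in decreasing order and taking row products gives the invariant factors.

Invariant factors (smallest first, each dividing the next): (x - 4)^2, (x - 4)^2.

Check: the last factor (x - 4)^2 is the minimal polynomial, and the product (x - 4)^4 is the characteristic polynomial.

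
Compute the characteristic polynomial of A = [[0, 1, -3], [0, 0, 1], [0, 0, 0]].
xI - A = [[x, -1, 3], [0, x, -1], [0, 0, x]].

Expanding det(xI - A) along the first row:
det(xI - A) = + (x)·det([[x, -1], [0, x]]) - (-1)·det([[0, -1], [0, x]]) + (3)·det([[0, x], [0, 0]]).

Evaluating gives χ_A(x) = x^3.

χ_A(x) = x^3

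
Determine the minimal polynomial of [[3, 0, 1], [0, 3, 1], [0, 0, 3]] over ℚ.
The characteristic polynomial factors as (x - 3)^3. The minimal polynomial is ∏(x - λ)^{k_λ} where k_λ is the size of the largest Jordan block at λ.

For λ = 3: rank(A - 3I) = 1, and the largest Jordan block has size 2 (the smallest k with rank((A - 3I)^k) = rank((A - 3I)^(k+1))).

So m_A(x) = (x - 3)^2.

m_A(x) = (x - 3)^2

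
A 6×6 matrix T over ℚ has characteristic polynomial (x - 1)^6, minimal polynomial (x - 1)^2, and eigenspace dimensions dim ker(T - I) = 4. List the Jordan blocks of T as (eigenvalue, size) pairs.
λ = 1: algebraic multiplicity 6 (exponent in χ_T), largest block size 2 (exponent in m_T), 4 blocks (geometric multiplicity). These force block sizes [2, 2, 1, 1].

Jordan blocks: (1, 2), (1, 2), (1, 1), (1, 1)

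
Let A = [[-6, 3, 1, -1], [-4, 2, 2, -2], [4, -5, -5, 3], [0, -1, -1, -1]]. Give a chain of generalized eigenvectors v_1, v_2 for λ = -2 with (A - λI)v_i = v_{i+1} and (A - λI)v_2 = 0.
v_1 = [[0, 0, 1, 0]]^T, v_2 = [[1, 2, -3, -1]]^T

We seek v_1 ∈ ker((A + 2I)^2) \ ker(A + 2I), then set v_{i+1} = (A + 2I) v_i.

One such chain is v_1 = [[0, 0, 1, 0]]^T, v_2 = [[1, 2, -3, -1]]^T. Check: (A + 2I) v_2 = [[0, 0, 0, 0]]^T = 0.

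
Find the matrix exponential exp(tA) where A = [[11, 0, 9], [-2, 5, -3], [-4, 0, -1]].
A has Jordan form J = [[5, 1, 0], [0, 5, 0], [0, 0, 5]] with A = PJP^{-1}, so e^{tA} = P e^{tJ} P^{-1}.

For a Jordan block J_k(λ), e^{tJ_k(λ)} = e^{λt} · (I + tN + t^2 N^2/2! + ... + t^{k-1} N^{k-1}/(k-1)!) where N is the nilpotent superdiagonal part.

Assembling the blocks and conjugating back gives the entries of e^{tA} as shown above.

e^{tA} = [[(6*t + 1)*e^{5*t}, 0, 9*t*e^{5*t}], [-2*t*e^{5*t}, e^{5*t}, -3*t*e^{5*t}], [-4*t*e^{5*t}, 0, (1 - 6*t)*e^{5*t}]]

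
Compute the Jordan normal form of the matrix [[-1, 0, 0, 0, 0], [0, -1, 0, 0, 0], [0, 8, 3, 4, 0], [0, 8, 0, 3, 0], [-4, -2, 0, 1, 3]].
J = [[-1, 0, 0, 0, 0], [0, -1, 0, 0, 0], [0, 0, 3, 1, 0], [0, 0, 0, 3, 0], [0, 0, 0, 0, 3]]

The characteristic polynomial is det(xI - A) = (x - 3)^3(x + 1)^2, so the eigenvalues are -1 (algebraic multiplicity 2), 3 (algebraic multiplicity 3).

For λ = -1: rank(A + I) = 3. The eigenspace has dimension 5 - 3 = 2, so there are 2 Jordan blocks; the rank sequence gives block sizes [1, 1].

For λ = 3: rank(A - 3I) = 3, rank((A - 3I)^2) = 2. The eigenspace has dimension 5 - 3 = 2, so there are 2 Jordan blocks; the rank sequence gives block sizes [2, 1].

Assembling the blocks gives the Jordan form J above.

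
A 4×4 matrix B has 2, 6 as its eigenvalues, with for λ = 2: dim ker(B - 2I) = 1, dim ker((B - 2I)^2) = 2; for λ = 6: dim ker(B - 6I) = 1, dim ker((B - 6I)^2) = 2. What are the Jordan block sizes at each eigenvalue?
λ = 2: successive nullity increments [1, 1] count blocks of size ≥ k; block sizes are [2].
λ = 6: successive nullity increments [1, 1] count blocks of size ≥ k; block sizes are [2].

Jordan blocks: (2, 2), (6, 2)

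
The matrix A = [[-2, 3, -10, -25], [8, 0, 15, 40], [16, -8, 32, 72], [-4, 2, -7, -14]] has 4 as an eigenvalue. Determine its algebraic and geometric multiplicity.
algebraic multiplicity 4, geometric multiplicity 2

The characteristic polynomial is (x - 4)^4, so the factor x - 4 appears with exponent 4: the algebraic multiplicity is 4.

rank(A - 4I) = 2, so the eigenspace has dimension 4 - 2 = 2: the geometric multiplicity is 2.

Since 2 < 4, A is not diagonalizable.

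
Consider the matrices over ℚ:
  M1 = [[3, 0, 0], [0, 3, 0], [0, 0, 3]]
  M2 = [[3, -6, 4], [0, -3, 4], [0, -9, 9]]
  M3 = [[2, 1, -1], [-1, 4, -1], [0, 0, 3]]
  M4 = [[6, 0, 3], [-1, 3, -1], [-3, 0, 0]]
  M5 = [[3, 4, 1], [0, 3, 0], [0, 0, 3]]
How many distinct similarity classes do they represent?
Characteristic polynomials: χ_{M1} = (x - 3)^3, χ_{M2} = (x - 3)^3, χ_{M3} = (x - 3)^3, χ_{M4} = (x - 3)^3, χ_{M5} = (x - 3)^3.

{M1}: invariant factors x - 3, x - 3, x - 3.

{M2, M3, M4, M5}: invariant factors x - 3, (x - 3)^2.

Matrices are similar if and only if their invariant-factor lists agree; the partition into similarity classes is {M1}, {M2, M3, M4, M5}.

2 classes: {M1}, {M2, M3, M4, M5}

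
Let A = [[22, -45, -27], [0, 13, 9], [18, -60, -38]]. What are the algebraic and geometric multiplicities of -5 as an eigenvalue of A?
The characteristic polynomial is (x - 4)(x + 2)(x + 5), so the factor x + 5 appears with exponent 1: the algebraic multiplicity is 1.

rank(A + 5I) = 2, so the eigenspace has dimension 3 - 2 = 1: the geometric multiplicity is 1.

algebraic multiplicity 1, geometric multiplicity 1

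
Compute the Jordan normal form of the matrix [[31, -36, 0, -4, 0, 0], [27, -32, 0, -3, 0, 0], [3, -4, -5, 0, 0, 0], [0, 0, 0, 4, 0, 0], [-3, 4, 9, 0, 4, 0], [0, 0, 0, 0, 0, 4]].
J = [[-5, 1, 0, 0, 0, 0], [0, -5, 0, 0, 0, 0], [0, 0, 4, 1, 0, 0], [0, 0, 0, 4, 0, 0], [0, 0, 0, 0, 4, 0], [0, 0, 0, 0, 0, 4]]

The characteristic polynomial is det(xI - A) = (x - 4)^4(x + 5)^2, so the eigenvalues are -5 (algebraic multiplicity 2), 4 (algebraic multiplicity 4).

For λ = -5: rank(A + 5I) = 5, rank((A + 5I)^2) = 4. The eigenspace has dimension 6 - 5 = 1, so there is 1 Jordan block; the rank sequence gives block sizes [2].

For λ = 4: rank(A - 4I) = 3, rank((A - 4I)^2) = 2. The eigenspace has dimension 6 - 3 = 3, so there are 3 Jordan blocks; the rank sequence gives block sizes [2, 1, 1].

Assembling the blocks gives the Jordan form J above.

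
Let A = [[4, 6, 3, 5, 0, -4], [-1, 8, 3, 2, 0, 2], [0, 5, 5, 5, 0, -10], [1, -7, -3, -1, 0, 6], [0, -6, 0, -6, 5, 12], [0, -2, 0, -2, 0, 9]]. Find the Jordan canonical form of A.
J = [[5, 1, 0, 0, 0, 0], [0, 5, 0, 0, 0, 0], [0, 0, 5, 1, 0, 0], [0, 0, 0, 5, 0, 0], [0, 0, 0, 0, 5, 0], [0, 0, 0, 0, 0, 5]]

The characteristic polynomial is det(xI - A) = (x - 5)^6, so the eigenvalues are 5 (algebraic multiplicity 6).

For λ = 5: rank(A - 5I) = 2, rank((A - 5I)^2) = 0. The eigenspace has dimension 6 - 2 = 4, so there are 4 Jordan blocks; the rank sequence gives block sizes [2, 2, 1, 1].

Assembling the blocks gives the Jordan form J above.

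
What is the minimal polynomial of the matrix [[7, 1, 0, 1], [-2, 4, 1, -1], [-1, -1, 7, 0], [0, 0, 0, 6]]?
The characteristic polynomial factors as (x - 6)^4. The minimal polynomial is ∏(x - λ)^{k_λ} where k_λ is the size of the largest Jordan block at λ.

For λ = 6: rank(A - 6I) = 2, and the largest Jordan block has size 3 (the smallest k with rank((A - 6I)^k) = rank((A - 6I)^(k+1))).

So m_A(x) = (x - 6)^3.

m_A(x) = (x - 6)^3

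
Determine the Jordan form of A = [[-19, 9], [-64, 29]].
The characteristic polynomial is det(xI - A) = (x - 5)^2, so the eigenvalues are 5 (algebraic multiplicity 2).

For λ = 5: rank(A - 5I) = 1, rank((A - 5I)^2) = 0. The eigenspace has dimension 2 - 1 = 1, so there is 1 Jordan block; the rank sequence gives block sizes [2].

Assembling the blocks gives the Jordan form J above.

J = [[5, 1], [0, 5]]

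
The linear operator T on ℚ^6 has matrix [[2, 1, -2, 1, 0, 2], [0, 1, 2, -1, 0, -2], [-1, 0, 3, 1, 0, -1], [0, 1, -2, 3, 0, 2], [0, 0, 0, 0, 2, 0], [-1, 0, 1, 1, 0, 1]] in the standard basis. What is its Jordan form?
The characteristic polynomial is det(xI - A) = (x - 2)^6, so the eigenvalues are 2 (algebraic multiplicity 6).

For λ = 2: rank(A - 2I) = 2, rank((A - 2I)^2) = 0. The eigenspace has dimension 6 - 2 = 4, so there are 4 Jordan blocks; the rank sequence gives block sizes [2, 2, 1, 1].

Assembling the blocks gives the Jordan form J above.

J = [[2, 1, 0, 0, 0, 0], [0, 2, 0, 0, 0, 0], [0, 0, 2, 1, 0, 0], [0, 0, 0, 2, 0, 0], [0, 0, 0, 0, 2, 0], [0, 0, 0, 0, 0, 2]]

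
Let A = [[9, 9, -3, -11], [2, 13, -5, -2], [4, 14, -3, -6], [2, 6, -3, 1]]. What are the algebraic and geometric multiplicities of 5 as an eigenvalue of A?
algebraic multiplicity 4, geometric multiplicity 2

The characteristic polynomial is (x - 5)^4, so the factor x - 5 appears with exponent 4: the algebraic multiplicity is 4.

rank(A - 5I) = 2, so the eigenspace has dimension 4 - 2 = 2: the geometric multiplicity is 2.

Since 2 < 4, A is not diagonalizable.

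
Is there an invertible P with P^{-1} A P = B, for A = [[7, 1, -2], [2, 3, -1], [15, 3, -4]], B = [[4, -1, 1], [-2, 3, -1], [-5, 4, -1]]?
Two matrices over a field are similar if and only if they have the same invariant factors.

Both A and B have characteristic polynomial (x - 2)^3 and minimal polynomial (x - 2)^3. Computing further, both have invariant factors (x - 2)^3. Hence A and B are similar.

Yes.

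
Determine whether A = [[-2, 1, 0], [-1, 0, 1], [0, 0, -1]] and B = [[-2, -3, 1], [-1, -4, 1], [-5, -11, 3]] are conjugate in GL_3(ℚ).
Yes.

Two matrices over a field are similar if and only if they have the same invariant factors.

Both A and B have characteristic polynomial (x + 1)^3 and minimal polynomial (x + 1)^3. Computing further, both have invariant factors (x + 1)^3. Hence A and B are similar.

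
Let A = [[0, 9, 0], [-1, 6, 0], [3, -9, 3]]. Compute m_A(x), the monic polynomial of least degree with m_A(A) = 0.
The characteristic polynomial factors as (x - 3)^3. The minimal polynomial is ∏(x - λ)^{k_λ} where k_λ is the size of the largest Jordan block at λ.

For λ = 3: rank(A - 3I) = 1, and the largest Jordan block has size 2 (the smallest k with rank((A - 3I)^k) = rank((A - 3I)^(k+1))).

So m_A(x) = (x - 3)^2.

m_A(x) = (x - 3)^2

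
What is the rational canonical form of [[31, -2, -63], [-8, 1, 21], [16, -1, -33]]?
The invariant factors of A (the non-unit diagonal entries of the Smith normal form of xI - A over ℚ[x]) are (x - 2)(x^2 + 3x - 6), each dividing the next. The characteristic polynomial is their product, (x - 2)(x^2 + 3x - 6).

The rational canonical form is the block-diagonal matrix of companion matrices C(f_i):
R = [[0, 0, -12], [1, 0, 12], [0, 1, -1]].

Note the characteristic polynomial does not split into linear factors over ℚ, so A has no Jordan form over ℚ; the rational canonical form exists over any field.

R = [[0, 0, -12], [1, 0, 12], [0, 1, -1]]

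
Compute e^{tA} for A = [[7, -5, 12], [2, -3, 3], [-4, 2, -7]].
A has Jordan form J = [[-1, 1, 0], [0, -1, 1], [0, 0, -1]] with A = PJP^{-1}, so e^{tA} = P e^{tJ} P^{-1}.

For a Jordan block J_k(λ), e^{tJ_k(λ)} = e^{λt} · (I + tN + t^2 N^2/2! + ... + t^{k-1} N^{k-1}/(k-1)!) where N is the nilpotent superdiagonal part.

Assembling the blocks and conjugating back gives the entries of e^{tA} as shown above.

e^{tA} = [[(3*t^2 + 8*t + 1)*e^{-t}, t*(-3*t - 5)*e^{-t}, 3*t*(3*t + 8)*e^{-t}/2], [2*t*e^{-t}, (1 - 2*t)*e^{-t}, 3*t*e^{-t}], [2*t*(-t - 2)*e^{-t}, 2*t*(t + 1)*e^{-t}, (-3*t^2 - 6*t + 1)*e^{-t}]]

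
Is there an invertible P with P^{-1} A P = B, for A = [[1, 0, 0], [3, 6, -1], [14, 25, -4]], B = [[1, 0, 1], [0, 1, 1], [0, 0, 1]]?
No.

Both have characteristic polynomial (x - 1)^3, but the minimal polynomial of A is (x - 1)^3 while the minimal polynomial of B is (x - 1)^2. The minimal polynomial is a similarity invariant, so A and B are not similar.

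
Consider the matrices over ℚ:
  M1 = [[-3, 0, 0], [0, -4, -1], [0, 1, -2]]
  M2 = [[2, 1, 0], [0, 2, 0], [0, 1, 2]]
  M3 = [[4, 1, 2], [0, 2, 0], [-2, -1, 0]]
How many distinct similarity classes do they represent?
2 classes: {M1}, {M2, M3}

Characteristic polynomials: χ_{M1} = (x + 3)^3, χ_{M2} = (x - 2)^3, χ_{M3} = (x - 2)^3.

{M1}: invariant factors x + 3, (x + 3)^2.

{M2, M3}: invariant factors x - 2, (x - 2)^2.

Matrices are similar if and only if their invariant-factor lists agree; the partition into similarity classes is {M1}, {M2, M3}.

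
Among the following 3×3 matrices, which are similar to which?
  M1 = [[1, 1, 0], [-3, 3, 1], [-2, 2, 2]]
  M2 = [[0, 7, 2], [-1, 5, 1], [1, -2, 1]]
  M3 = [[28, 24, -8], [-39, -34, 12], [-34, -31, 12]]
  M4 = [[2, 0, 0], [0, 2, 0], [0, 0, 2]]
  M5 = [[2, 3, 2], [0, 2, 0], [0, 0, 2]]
3 classes: {M1, M2, M3}, {M4}, {M5}

Characteristic polynomials: χ_{M1} = (x - 2)^3, χ_{M2} = (x - 2)^3, χ_{M3} = (x - 2)^3, χ_{M4} = (x - 2)^3, χ_{M5} = (x - 2)^3.

{M1, M2, M3}: invariant factors (x - 2)^3.

{M4}: invariant factors x - 2, x - 2, x - 2.

{M5}: invariant factors x - 2, (x - 2)^2.

Matrices are similar if and only if their invariant-factor lists agree; the partition into similarity classes is {M1, M2, M3}, {M4}, {M5}.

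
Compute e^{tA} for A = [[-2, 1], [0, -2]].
A has Jordan form J = [[-2, 1], [0, -2]] with A = PJP^{-1}, so e^{tA} = P e^{tJ} P^{-1}.

For a Jordan block J_k(λ), e^{tJ_k(λ)} = e^{λt} · (I + tN + t^2 N^2/2! + ... + t^{k-1} N^{k-1}/(k-1)!) where N is the nilpotent superdiagonal part.

Assembling the blocks and conjugating back gives the entries of e^{tA} as shown above.

e^{tA} = [[e^{-2*t}, t*e^{-2*t}], [0, e^{-2*t}]]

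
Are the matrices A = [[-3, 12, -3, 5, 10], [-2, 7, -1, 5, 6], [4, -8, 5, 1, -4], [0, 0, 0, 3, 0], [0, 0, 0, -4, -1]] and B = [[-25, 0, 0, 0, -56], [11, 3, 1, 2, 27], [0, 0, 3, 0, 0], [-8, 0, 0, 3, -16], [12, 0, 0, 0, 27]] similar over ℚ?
No.

Both have characteristic polynomial (x - 3)^4(x + 1), but the minimal polynomial of A is (x - 3)^3(x + 1) while the minimal polynomial of B is (x - 3)^2(x + 1). The minimal polynomial is a similarity invariant, so A and B are not similar.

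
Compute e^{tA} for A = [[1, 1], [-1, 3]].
A has Jordan form J = [[2, 1], [0, 2]] with A = PJP^{-1}, so e^{tA} = P e^{tJ} P^{-1}.

For a Jordan block J_k(λ), e^{tJ_k(λ)} = e^{λt} · (I + tN + t^2 N^2/2! + ... + t^{k-1} N^{k-1}/(k-1)!) where N is the nilpotent superdiagonal part.

Assembling the blocks and conjugating back gives the entries of e^{tA} as shown above.

e^{tA} = [[(1 - t)*e^{2*t}, t*e^{2*t}], [-t*e^{2*t}, (t + 1)*e^{2*t}]]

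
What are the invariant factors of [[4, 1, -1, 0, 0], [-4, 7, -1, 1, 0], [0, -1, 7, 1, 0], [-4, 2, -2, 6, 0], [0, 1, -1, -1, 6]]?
x - 6, (x - 6)^2, (x - 6)^2

The Jordan structure of A has elementary divisors (x - 6)^2, (x - 6)^2, (x - 6). Arranging the block sizes at each eigenvalue in decreasing order and taking row products gives the invariant factors.

Invariant factors (smallest first, each dividing the next): x - 6, (x - 6)^2, (x - 6)^2.

Check: the last factor (x - 6)^2 is the minimal polynomial, and the product (x - 6)^5 is the characteristic polynomial.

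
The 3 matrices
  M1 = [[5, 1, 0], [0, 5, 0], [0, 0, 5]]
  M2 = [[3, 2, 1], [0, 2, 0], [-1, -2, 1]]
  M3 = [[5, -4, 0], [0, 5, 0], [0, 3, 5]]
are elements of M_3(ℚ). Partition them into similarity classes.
2 classes: {M1, M3}, {M2}

Characteristic polynomials: χ_{M1} = (x - 5)^3, χ_{M2} = (x - 2)^3, χ_{M3} = (x - 5)^3.

{M1, M3}: invariant factors x - 5, (x - 5)^2.

{M2}: invariant factors x - 2, (x - 2)^2.

Matrices are similar if and only if their invariant-factor lists agree; the partition into similarity classes is {M1, M3}, {M2}.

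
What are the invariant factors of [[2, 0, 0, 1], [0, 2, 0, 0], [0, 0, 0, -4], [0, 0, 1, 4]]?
The Jordan structure of A has elementary divisors (x - 2)^3, (x - 2). Arranging the block sizes at each eigenvalue in decreasing order and taking row products gives the invariant factors.

Invariant factors (smallest first, each dividing the next): x - 2, (x - 2)^3.

Check: the last factor (x - 2)^3 is the minimal polynomial, and the product (x - 2)^4 is the characteristic polynomial.

x - 2, (x - 2)^3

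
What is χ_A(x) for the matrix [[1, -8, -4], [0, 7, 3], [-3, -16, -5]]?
xI - A = [[x - 1, 8, 4], [0, x - 7, -3], [3, 16, x + 5]].

Expanding det(xI - A) along the first row:
det(xI - A) = + (x - 1)·det([[x - 7, -3], [16, x + 5]]) - (8)·det([[0, -3], [3, x + 5]]) + (4)·det([[0, x - 7], [3, 16]]).

Evaluating gives χ_A(x) = x^3 - 3x^2 + 3x - 1 = (x - 1)^3.

χ_A(x) = (x - 1)^3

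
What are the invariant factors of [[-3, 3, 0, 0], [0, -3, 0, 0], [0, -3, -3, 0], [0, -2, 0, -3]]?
x + 3, x + 3, (x + 3)^2

The Jordan structure of A has elementary divisors (x + 3)^2, (x + 3), (x + 3). Arranging the block sizes at each eigenvalue in decreasing order and taking row products gives the invariant factors.

Invariant factors (smallest first, each dividing the next): x + 3, x + 3, (x + 3)^2.

Check: the last factor (x + 3)^2 is the minimal polynomial, and the product (x + 3)^4 is the characteristic polynomial.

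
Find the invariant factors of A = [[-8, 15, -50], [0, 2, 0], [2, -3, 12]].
The Jordan structure of A has elementary divisors (x - 2)^2, (x - 2). Arranging the block sizes at each eigenvalue in decreasing order and taking row products gives the invariant factors.

Invariant factors (smallest first, each dividing the next): x - 2, (x - 2)^2.

Check: the last factor (x - 2)^2 is the minimal polynomial, and the product (x - 2)^3 is the characteristic polynomial.

x - 2, (x - 2)^2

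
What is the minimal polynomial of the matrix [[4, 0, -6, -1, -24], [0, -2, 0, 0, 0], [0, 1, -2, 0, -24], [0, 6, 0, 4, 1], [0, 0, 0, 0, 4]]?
The characteristic polynomial factors as (x - 4)^3(x + 2)^2. The minimal polynomial is ∏(x - λ)^{k_λ} where k_λ is the size of the largest Jordan block at λ.

For λ = -2: rank(A + 2I) = 4, and the largest Jordan block has size 2 (the smallest k with rank((A + 2I)^k) = rank((A + 2I)^(k+1))).
For λ = 4: rank(A - 4I) = 4, and the largest Jordan block has size 3 (the smallest k with rank((A - 4I)^k) = rank((A - 4I)^(k+1))).

So m_A(x) = (x - 4)^3(x + 2)^2.

m_A(x) = (x - 4)^3(x + 2)^2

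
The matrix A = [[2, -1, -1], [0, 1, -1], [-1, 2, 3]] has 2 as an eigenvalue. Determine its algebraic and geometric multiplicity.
The characteristic polynomial is (x - 2)^3, so the factor x - 2 appears with exponent 3: the algebraic multiplicity is 3.

rank(A - 2I) = 2, so the eigenspace has dimension 3 - 2 = 1: the geometric multiplicity is 1.

Since 1 < 3, A is not diagonalizable.

algebraic multiplicity 3, geometric multiplicity 1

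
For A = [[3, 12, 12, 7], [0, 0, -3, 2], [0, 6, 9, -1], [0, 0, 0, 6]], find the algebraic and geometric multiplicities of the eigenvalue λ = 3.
The characteristic polynomial is (x - 6)^2(x - 3)^2, so the factor x - 3 appears with exponent 2: the algebraic multiplicity is 2.

rank(A - 3I) = 2, so the eigenspace has dimension 4 - 2 = 2: the geometric multiplicity is 2.

algebraic multiplicity 2, geometric multiplicity 2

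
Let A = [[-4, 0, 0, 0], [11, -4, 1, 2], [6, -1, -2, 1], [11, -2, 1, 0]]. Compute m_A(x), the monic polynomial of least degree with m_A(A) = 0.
The characteristic polynomial factors as (x + 2)^3(x + 4). The minimal polynomial is ∏(x - λ)^{k_λ} where k_λ is the size of the largest Jordan block at λ.

For λ = -4: rank(A + 4I) = 3, and the largest Jordan block has size 1 (the smallest k with rank((A + 4I)^k) = rank((A + 4I)^(k+1))).
For λ = -2: rank(A + 2I) = 3, and the largest Jordan block has size 3 (the smallest k with rank((A + 2I)^k) = rank((A + 2I)^(k+1))).

So m_A(x) = (x + 2)^3(x + 4).

m_A(x) = (x + 2)^3(x + 4)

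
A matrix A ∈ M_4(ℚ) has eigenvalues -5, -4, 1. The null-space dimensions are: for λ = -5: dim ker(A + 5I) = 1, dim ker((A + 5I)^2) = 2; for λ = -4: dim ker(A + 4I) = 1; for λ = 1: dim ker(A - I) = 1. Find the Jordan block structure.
Jordan blocks: (-5, 2), (-4, 1), (1, 1)

λ = -5: successive nullity increments [1, 1] count blocks of size ≥ k; block sizes are [2].
λ = -4: successive nullity increments [1] count blocks of size ≥ k; block sizes are [1].
λ = 1: successive nullity increments [1] count blocks of size ≥ k; block sizes are [1].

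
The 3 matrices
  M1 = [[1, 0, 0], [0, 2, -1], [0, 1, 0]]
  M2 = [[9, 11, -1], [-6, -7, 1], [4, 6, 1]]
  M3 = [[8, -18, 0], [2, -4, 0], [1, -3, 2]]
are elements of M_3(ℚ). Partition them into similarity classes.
3 classes: {M1}, {M2}, {M3}

Characteristic polynomials: χ_{M1} = (x - 1)^3, χ_{M2} = (x - 1)^3, χ_{M3} = (x - 2)^3.

{M1}: invariant factors x - 1, (x - 1)^2.

{M2}: invariant factors (x - 1)^3.

{M3}: invariant factors x - 2, (x - 2)^2.

Matrices are similar if and only if their invariant-factor lists agree; the partition into similarity classes is {M1}, {M2}, {M3}.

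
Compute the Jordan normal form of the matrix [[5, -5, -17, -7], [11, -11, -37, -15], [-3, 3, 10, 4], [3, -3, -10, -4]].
J = [[0, 1, 0, 0], [0, 0, 0, 0], [0, 0, 0, 1], [0, 0, 0, 0]]

The characteristic polynomial is det(xI - A) = x^4, so the eigenvalues are 0 (algebraic multiplicity 4).

For λ = 0: rank(A) = 2, rank(A^2) = 0. The eigenspace has dimension 4 - 2 = 2, so there are 2 Jordan blocks; the rank sequence gives block sizes [2, 2].

Assembling the blocks gives the Jordan form J above.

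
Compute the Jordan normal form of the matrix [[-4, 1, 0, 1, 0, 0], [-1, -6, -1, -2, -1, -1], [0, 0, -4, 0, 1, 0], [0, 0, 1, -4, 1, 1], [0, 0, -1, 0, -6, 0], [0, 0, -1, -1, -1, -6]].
The characteristic polynomial is det(xI - A) = (x + 5)^6, so the eigenvalues are -5 (algebraic multiplicity 6).

For λ = -5: rank(A + 5I) = 3, rank((A + 5I)^2) = 0. The eigenspace has dimension 6 - 3 = 3, so there are 3 Jordan blocks; the rank sequence gives block sizes [2, 2, 2].

Assembling the blocks gives the Jordan form J above.

J = [[-5, 1, 0, 0, 0, 0], [0, -5, 0, 0, 0, 0], [0, 0, -5, 1, 0, 0], [0, 0, 0, -5, 0, 0], [0, 0, 0, 0, -5, 1], [0, 0, 0, 0, 0, -5]]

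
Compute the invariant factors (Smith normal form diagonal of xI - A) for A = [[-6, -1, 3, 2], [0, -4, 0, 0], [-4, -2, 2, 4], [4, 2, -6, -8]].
The Jordan structure of A has elementary divisors (x + 4)^2, (x + 4), (x + 4). Arranging the block sizes at each eigenvalue in decreasing order and taking row products gives the invariant factors.

Invariant factors (smallest first, each dividing the next): x + 4, x + 4, (x + 4)^2.

Check: the last factor (x + 4)^2 is the minimal polynomial, and the product (x + 4)^4 is the characteristic polynomial.

x + 4, x + 4, (x + 4)^2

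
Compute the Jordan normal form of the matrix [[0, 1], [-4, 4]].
The characteristic polynomial is det(xI - A) = (x - 2)^2, so the eigenvalues are 2 (algebraic multiplicity 2).

For λ = 2: rank(A - 2I) = 1, rank((A - 2I)^2) = 0. The eigenspace has dimension 2 - 1 = 1, so there is 1 Jordan block; the rank sequence gives block sizes [2].

Assembling the blocks gives the Jordan form J above.

J = [[2, 1], [0, 2]]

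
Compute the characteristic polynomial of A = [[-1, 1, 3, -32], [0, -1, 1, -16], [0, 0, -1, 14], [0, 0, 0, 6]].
χ_A(x) = (x - 6)(x + 1)^3

xI - A = [[x + 1, -1, -3, 32], [0, x + 1, -1, 16], [0, 0, x + 1, -14], [0, 0, 0, x - 6]].

Expanding det(xI - A) along the first row:
det(xI - A) = + (x + 1)·det([[x + 1, -1, 16], [0, x + 1, -14], [0, 0, x - 6]]) - (-1)·det([[0, -1, 16], [0, x + 1, -14], [0, 0, x - 6]]) + (-3)·det([[0, x + 1, 16], [0, 0, -14], [0, 0, x - 6]]) - (32)·det([[0, x + 1, -1], [0, 0, x + 1], [0, 0, 0]]).

Evaluating gives χ_A(x) = x^4 - 3x^3 - 15x^2 - 17x - 6 = (x - 6)(x + 1)^3.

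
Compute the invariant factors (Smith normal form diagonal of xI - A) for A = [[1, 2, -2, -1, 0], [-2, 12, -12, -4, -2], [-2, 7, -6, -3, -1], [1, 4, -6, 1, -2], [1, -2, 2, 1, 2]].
The Jordan structure of A has elementary divisors (x - 2)^2, (x - 2)^2, (x - 2). Arranging the block sizes at each eigenvalue in decreasing order and taking row products gives the invariant factors.

Invariant factors (smallest first, each dividing the next): x - 2, (x - 2)^2, (x - 2)^2.

Check: the last factor (x - 2)^2 is the minimal polynomial, and the product (x - 2)^5 is the characteristic polynomial.

x - 2, (x - 2)^2, (x - 2)^2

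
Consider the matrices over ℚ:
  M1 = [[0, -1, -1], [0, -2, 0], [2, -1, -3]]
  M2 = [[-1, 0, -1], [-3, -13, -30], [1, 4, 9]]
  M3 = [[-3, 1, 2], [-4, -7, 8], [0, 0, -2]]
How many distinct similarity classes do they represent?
3 classes: {M1}, {M2}, {M3}

Characteristic polynomials: χ_{M1} = (x + 1)(x + 2)^2, χ_{M2} = (x + 1)(x + 2)^2, χ_{M3} = (x + 2)(x + 5)^2.

{M1}: invariant factors x + 2, (x + 1)(x + 2).

{M2}: invariant factors (x + 1)(x + 2)^2.

{M3}: invariant factors (x + 2)(x + 5)^2.

Matrices are similar if and only if their invariant-factor lists agree; the partition into similarity classes is {M1}, {M2}, {M3}.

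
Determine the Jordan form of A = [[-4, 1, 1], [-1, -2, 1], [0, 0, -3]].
J = [[-3, 1, 0], [0, -3, 0], [0, 0, -3]]

The characteristic polynomial is det(xI - A) = (x + 3)^3, so the eigenvalues are -3 (algebraic multiplicity 3).

For λ = -3: rank(A + 3I) = 1, rank((A + 3I)^2) = 0. The eigenspace has dimension 3 - 1 = 2, so there are 2 Jordan blocks; the rank sequence gives block sizes [2, 1].

Assembling the blocks gives the Jordan form J above.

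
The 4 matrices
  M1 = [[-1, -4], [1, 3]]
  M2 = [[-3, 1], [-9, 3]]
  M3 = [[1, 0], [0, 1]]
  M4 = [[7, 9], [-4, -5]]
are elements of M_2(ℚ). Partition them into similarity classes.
Characteristic polynomials: χ_{M1} = (x - 1)^2, χ_{M2} = x^2, χ_{M3} = (x - 1)^2, χ_{M4} = (x - 1)^2.

{M1, M4}: invariant factors (x - 1)^2.

{M2}: invariant factors x^2.

{M3}: invariant factors x - 1, x - 1.

Matrices are similar if and only if their invariant-factor lists agree; the partition into similarity classes is {M1, M4}, {M2}, {M3}.

3 classes: {M1, M4}, {M2}, {M3}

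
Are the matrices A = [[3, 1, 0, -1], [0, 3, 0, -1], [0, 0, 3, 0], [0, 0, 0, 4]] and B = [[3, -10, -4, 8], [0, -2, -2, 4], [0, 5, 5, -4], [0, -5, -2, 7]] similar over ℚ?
No.

Both have characteristic polynomial (x - 4)(x - 3)^3, but the minimal polynomial of A is (x - 4)(x - 3)^2 while the minimal polynomial of B is (x - 4)(x - 3). The minimal polynomial is a similarity invariant, so A and B are not similar.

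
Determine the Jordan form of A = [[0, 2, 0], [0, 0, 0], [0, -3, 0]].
J = [[0, 1, 0], [0, 0, 0], [0, 0, 0]]

The characteristic polynomial is det(xI - A) = x^3, so the eigenvalues are 0 (algebraic multiplicity 3).

For λ = 0: rank(A) = 1, rank(A^2) = 0. The eigenspace has dimension 3 - 1 = 2, so there are 2 Jordan blocks; the rank sequence gives block sizes [2, 1].

Assembling the blocks gives the Jordan form J above.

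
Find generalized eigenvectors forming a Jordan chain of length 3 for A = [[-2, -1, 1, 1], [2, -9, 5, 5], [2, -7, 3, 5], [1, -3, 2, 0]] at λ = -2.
v_1 = [[-1, 0, 0, 1]]^T, v_2 = [[1, 3, 3, 1]]^T, v_3 = [[1, 1, 1, 0]]^T

We seek v_1 ∈ ker((A + 2I)^3) \ ker((A + 2I)^2), then set v_{i+1} = (A + 2I) v_i.

One such chain is v_1 = [[-1, 0, 0, 1]]^T, v_2 = [[1, 3, 3, 1]]^T, v_3 = [[1, 1, 1, 0]]^T. Check: (A + 2I) v_3 = [[0, 0, 0, 0]]^T = 0.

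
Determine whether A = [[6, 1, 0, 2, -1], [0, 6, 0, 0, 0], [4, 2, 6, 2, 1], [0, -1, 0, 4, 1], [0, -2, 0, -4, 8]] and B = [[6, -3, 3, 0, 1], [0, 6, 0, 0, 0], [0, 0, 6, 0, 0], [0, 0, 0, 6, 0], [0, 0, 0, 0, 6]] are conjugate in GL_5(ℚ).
Both have characteristic polynomial (x - 6)^5 and minimal polynomial (x - 6)^2. But rank(A - 6I) = 2 for A while rank(B - 6I) = 1 for B, so the number of Jordan blocks at λ = 6 differs. A and B are not similar.

No.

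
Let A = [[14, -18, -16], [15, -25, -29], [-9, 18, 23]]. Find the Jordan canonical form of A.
J = [[2, 0, 0], [0, 5, 1], [0, 0, 5]]

The characteristic polynomial is det(xI - A) = (x - 5)^2(x - 2), so the eigenvalues are 2 (algebraic multiplicity 1), 5 (algebraic multiplicity 2).

For λ = 2: algebraic multiplicity 1 gives one 1×1 block.

For λ = 5: rank(A - 5I) = 2, rank((A - 5I)^2) = 1. The eigenspace has dimension 3 - 2 = 1, so there is 1 Jordan block; the rank sequence gives block sizes [2].

Assembling the blocks gives the Jordan form J above.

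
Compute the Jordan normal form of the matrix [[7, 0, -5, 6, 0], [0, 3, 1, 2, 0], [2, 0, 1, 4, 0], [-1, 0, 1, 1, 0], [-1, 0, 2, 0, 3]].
J = [[3, 1, 0, 0, 0], [0, 3, 1, 0, 0], [0, 0, 3, 0, 0], [0, 0, 0, 3, 0], [0, 0, 0, 0, 3]]

The characteristic polynomial is det(xI - A) = (x - 3)^5, so the eigenvalues are 3 (algebraic multiplicity 5).

For λ = 3: rank(A - 3I) = 2, rank((A - 3I)^2) = 1, rank((A - 3I)^3) = 0. The eigenspace has dimension 5 - 2 = 3, so there are 3 Jordan blocks; the rank sequence gives block sizes [3, 1, 1].

Assembling the blocks gives the Jordan form J above.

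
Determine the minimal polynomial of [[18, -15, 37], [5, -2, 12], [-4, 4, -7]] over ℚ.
m_A(x) = (x - 3)^3

The characteristic polynomial factors as (x - 3)^3. The minimal polynomial is ∏(x - λ)^{k_λ} where k_λ is the size of the largest Jordan block at λ.

For λ = 3: rank(A - 3I) = 2, and the largest Jordan block has size 3 (the smallest k with rank((A - 3I)^k) = rank((A - 3I)^(k+1))).

So m_A(x) = (x - 3)^3.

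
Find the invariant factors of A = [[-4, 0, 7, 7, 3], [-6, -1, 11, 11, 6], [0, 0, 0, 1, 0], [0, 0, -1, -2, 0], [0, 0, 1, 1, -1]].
The Jordan structure of A has elementary divisors (x + 4), (x + 1)^2, (x + 1), (x + 1). Arranging the block sizes at each eigenvalue in decreasing order and taking row products gives the invariant factors.

Invariant factors (smallest first, each dividing the next): x + 1, x + 1, (x + 1)^2(x + 4).

Check: the last factor (x + 1)^2(x + 4) is the minimal polynomial, and the product (x + 1)^4(x + 4) is the characteristic polynomial.

x + 1, x + 1, (x + 1)^2(x + 4)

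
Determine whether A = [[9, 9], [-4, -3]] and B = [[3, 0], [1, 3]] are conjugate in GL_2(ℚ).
Yes.

Two matrices over a field are similar if and only if they have the same invariant factors.

Both A and B have characteristic polynomial (x - 3)^2 and minimal polynomial (x - 3)^2. Computing further, both have invariant factors (x - 3)^2. Hence A and B are similar.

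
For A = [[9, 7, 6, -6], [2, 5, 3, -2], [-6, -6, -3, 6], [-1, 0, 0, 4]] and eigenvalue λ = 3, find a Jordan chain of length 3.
We seek v_1 ∈ ker((A - 3I)^3) \ ker((A - 3I)^2), then set v_{i+1} = (A - 3I) v_i.

One such chain is v_1 = [[0, 0, 1, 1]]^T, v_2 = [[0, 1, 0, 1]]^T, v_3 = [[1, 0, 0, 1]]^T. Check: (A - 3I) v_3 = [[0, 0, 0, 0]]^T = 0.

v_1 = [[0, 0, 1, 1]]^T, v_2 = [[0, 1, 0, 1]]^T, v_3 = [[1, 0, 0, 1]]^T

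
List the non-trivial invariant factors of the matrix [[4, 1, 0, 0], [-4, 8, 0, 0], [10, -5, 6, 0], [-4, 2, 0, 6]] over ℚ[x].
The Jordan structure of A has elementary divisors (x - 6)^2, (x - 6), (x - 6). Arranging the block sizes at each eigenvalue in decreasing order and taking row products gives the invariant factors.

Invariant factors (smallest first, each dividing the next): x - 6, x - 6, (x - 6)^2.

Check: the last factor (x - 6)^2 is the minimal polynomial, and the product (x - 6)^4 is the characteristic polynomial.

x - 6, x - 6, (x - 6)^2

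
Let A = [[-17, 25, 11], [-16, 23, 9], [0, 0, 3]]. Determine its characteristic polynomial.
χ_A(x) = (x - 3)^3

xI - A = [[x + 17, -25, -11], [16, x - 23, -9], [0, 0, x - 3]].

Expanding det(xI - A) along the first row:
det(xI - A) = + (x + 17)·det([[x - 23, -9], [0, x - 3]]) - (-25)·det([[16, -9], [0, x - 3]]) + (-11)·det([[16, x - 23], [0, 0]]).

Evaluating gives χ_A(x) = x^3 - 9x^2 + 27x - 27 = (x - 3)^3.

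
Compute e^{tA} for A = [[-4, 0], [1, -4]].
A has Jordan form J = [[-4, 1], [0, -4]] with A = PJP^{-1}, so e^{tA} = P e^{tJ} P^{-1}.

For a Jordan block J_k(λ), e^{tJ_k(λ)} = e^{λt} · (I + tN + t^2 N^2/2! + ... + t^{k-1} N^{k-1}/(k-1)!) where N is the nilpotent superdiagonal part.

Assembling the blocks and conjugating back gives the entries of e^{tA} as shown above.

e^{tA} = [[e^{-4*t}, 0], [t*e^{-4*t}, e^{-4*t}]]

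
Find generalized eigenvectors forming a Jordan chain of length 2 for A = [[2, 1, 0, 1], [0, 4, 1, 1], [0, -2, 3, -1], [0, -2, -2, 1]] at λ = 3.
We seek v_1 ∈ ker((A - 3I)^2) \ ker(A - 3I), then set v_{i+1} = (A - 3I) v_i.

One such chain is v_1 = [[2, -2, 0, 3]]^T, v_2 = [[-1, 1, 1, -2]]^T. Check: (A - 3I) v_2 = [[0, 0, 0, 0]]^T = 0.

v_1 = [[2, -2, 0, 3]]^T, v_2 = [[-1, 1, 1, -2]]^T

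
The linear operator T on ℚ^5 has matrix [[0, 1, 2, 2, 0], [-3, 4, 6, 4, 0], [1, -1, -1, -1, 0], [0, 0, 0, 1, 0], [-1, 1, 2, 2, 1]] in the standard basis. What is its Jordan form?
The characteristic polynomial is det(xI - A) = (x - 1)^5, so the eigenvalues are 1 (algebraic multiplicity 5).

For λ = 1: rank(A - I) = 2, rank((A - I)^2) = 0. The eigenspace has dimension 5 - 2 = 3, so there are 3 Jordan blocks; the rank sequence gives block sizes [2, 2, 1].

Assembling the blocks gives the Jordan form J above.

J = [[1, 1, 0, 0, 0], [0, 1, 0, 0, 0], [0, 0, 1, 1, 0], [0, 0, 0, 1, 0], [0, 0, 0, 0, 1]]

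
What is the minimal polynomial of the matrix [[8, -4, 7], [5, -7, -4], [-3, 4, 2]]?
The characteristic polynomial factors as (x - 1)^3. The minimal polynomial is ∏(x - λ)^{k_λ} where k_λ is the size of the largest Jordan block at λ.

For λ = 1: rank(A - I) = 2, and the largest Jordan block has size 3 (the smallest k with rank((A - I)^k) = rank((A - I)^(k+1))).

So m_A(x) = (x - 1)^3.

m_A(x) = (x - 1)^3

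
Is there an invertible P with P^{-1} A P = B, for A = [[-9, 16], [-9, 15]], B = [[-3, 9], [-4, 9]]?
Two matrices over a field are similar if and only if they have the same invariant factors.

Both A and B have characteristic polynomial (x - 3)^2 and minimal polynomial (x - 3)^2. Computing further, both have invariant factors (x - 3)^2. Hence A and B are similar.

Yes.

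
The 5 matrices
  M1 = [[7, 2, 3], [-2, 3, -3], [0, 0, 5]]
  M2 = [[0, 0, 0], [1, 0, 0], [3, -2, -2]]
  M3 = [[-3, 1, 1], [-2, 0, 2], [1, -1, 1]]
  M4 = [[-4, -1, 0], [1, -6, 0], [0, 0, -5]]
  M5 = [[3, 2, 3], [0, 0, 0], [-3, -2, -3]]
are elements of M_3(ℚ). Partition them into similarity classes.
4 classes: {M1}, {M2, M3}, {M4}, {M5}

Characteristic polynomials: χ_{M1} = (x - 5)^3, χ_{M2} = x^2(x + 2), χ_{M3} = x^2(x + 2), χ_{M4} = (x + 5)^3, χ_{M5} = x^3.

{M1}: invariant factors x - 5, (x - 5)^2.

{M2, M3}: invariant factors x^2(x + 2).

{M4}: invariant factors x + 5, (x + 5)^2.

{M5}: invariant factors x, x^2.

Matrices are similar if and only if their invariant-factor lists agree; the partition into similarity classes is {M1}, {M2, M3}, {M4}, {M5}.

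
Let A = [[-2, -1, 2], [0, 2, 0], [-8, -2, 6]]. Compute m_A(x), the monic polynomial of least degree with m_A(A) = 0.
m_A(x) = (x - 2)^2

The characteristic polynomial factors as (x - 2)^3. The minimal polynomial is ∏(x - λ)^{k_λ} where k_λ is the size of the largest Jordan block at λ.

For λ = 2: rank(A - 2I) = 1, and the largest Jordan block has size 2 (the smallest k with rank((A - 2I)^k) = rank((A - 2I)^(k+1))).

So m_A(x) = (x - 2)^2.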